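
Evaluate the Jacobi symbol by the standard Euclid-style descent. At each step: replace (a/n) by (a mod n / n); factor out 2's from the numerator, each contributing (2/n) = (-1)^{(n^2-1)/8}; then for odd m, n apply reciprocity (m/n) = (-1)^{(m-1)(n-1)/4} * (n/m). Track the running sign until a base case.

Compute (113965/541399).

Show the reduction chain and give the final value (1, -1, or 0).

1

flip (113965/541399) -> (541399/113965): both odd, 113965 mod 4 = 1, 541399 mod 4 = 3, so the flip contributes +1; sign now +1
(541399/113965): 541399 mod 113965 = 85539, so (541399/113965) = (85539/113965)
flip (85539/113965) -> (113965/85539): both odd, 85539 mod 4 = 3, 113965 mod 4 = 1, so the flip contributes +1; sign now +1
(113965/85539): 113965 mod 85539 = 28426, so (113965/85539) = (28426/85539)
factor out 2^1: 28426 = 2^1·14213; with 85539 mod 8 = 3, (2/85539) = -1; sign now -1; continue with (14213/85539)
flip (14213/85539) -> (85539/14213): both odd, 14213 mod 4 = 1, 85539 mod 4 = 3, so the flip contributes +1; sign now -1
(85539/14213): 85539 mod 14213 = 261, so (85539/14213) = (261/14213)
flip (261/14213) -> (14213/261): both odd, 261 mod 4 = 1, 14213 mod 4 = 1, so the flip contributes +1; sign now -1
(14213/261): 14213 mod 261 = 119, so (14213/261) = (119/261)
flip (119/261) -> (261/119): both odd, 119 mod 4 = 3, 261 mod 4 = 1, so the flip contributes +1; sign now -1
(261/119): 261 mod 119 = 23, so (261/119) = (23/119)
flip (23/119) -> (119/23): both odd, 23 mod 4 = 3, 119 mod 4 = 3, so the flip contributes -1; sign now +1
(119/23): 119 mod 23 = 4, so (119/23) = (4/23)
factor out 2^2: 4 = 2^2·1; with 23 mod 8 = 7, (2/23) = +1; sign now +1; continue with (1/23)
reached (1/23) = 1, so the symbol is +1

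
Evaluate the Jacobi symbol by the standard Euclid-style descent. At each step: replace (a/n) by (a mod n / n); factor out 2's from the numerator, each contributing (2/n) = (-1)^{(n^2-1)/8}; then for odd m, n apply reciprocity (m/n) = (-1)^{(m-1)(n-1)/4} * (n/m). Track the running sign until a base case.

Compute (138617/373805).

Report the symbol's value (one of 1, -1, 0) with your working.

reciprocity: (138617/373805) = +1·(373805/138617) since 138617 mod 4 = 1, 373805 mod 4 = 1; sign now +1
(373805/138617) = (96571/138617)   [reduce mod 138617]
reciprocity: (96571/138617) = +1·(138617/96571) since 96571 mod 4 = 3, 138617 mod 4 = 1; sign now +1
(138617/96571) = (42046/96571)   [reduce mod 96571]
42046 = 2^1·21023; (2/96571) = -1 since 96571 mod 8 = 3, so (42046/96571) = (-1)^1·(21023/96571); sign now -1
reciprocity: (21023/96571) = -1·(96571/21023) since 21023 mod 4 = 3, 96571 mod 4 = 3; sign now +1
(96571/21023) = (12479/21023)   [reduce mod 21023]
reciprocity: (12479/21023) = -1·(21023/12479) since 12479 mod 4 = 3, 21023 mod 4 = 3; sign now -1
(21023/12479) = (8544/12479)   [reduce mod 12479]
8544 = 2^5·267; (2/12479) = +1 since 12479 mod 8 = 7, so (8544/12479) = (+1)^5·(267/12479); sign now -1
reciprocity: (267/12479) = -1·(12479/267) since 267 mod 4 = 3, 12479 mod 4 = 3; sign now +1
(12479/267) = (197/267)   [reduce mod 267]
reciprocity: (197/267) = +1·(267/197) since 197 mod 4 = 1, 267 mod 4 = 3; sign now +1
(267/197) = (70/197)   [reduce mod 197]
70 = 2^1·35; (2/197) = -1 since 197 mod 8 = 5, so (70/197) = (-1)^1·(35/197); sign now -1
reciprocity: (35/197) = +1·(197/35) since 35 mod 4 = 3, 197 mod 4 = 1; sign now -1
(197/35) = (22/35)   [reduce mod 35]
22 = 2^1·11; (2/35) = -1 since 35 mod 8 = 3, so (22/35) = (-1)^1·(11/35); sign now +1
reciprocity: (11/35) = -1·(35/11) since 11 mod 4 = 3, 35 mod 4 = 3; sign now -1
(35/11) = (2/11)   [reduce mod 11]
2 = 2^1·1; (2/11) = -1 since 11 mod 8 = 3, so (2/11) = (-1)^1·(1/11); sign now +1
(1/11) = 1; final value = sign = +1

1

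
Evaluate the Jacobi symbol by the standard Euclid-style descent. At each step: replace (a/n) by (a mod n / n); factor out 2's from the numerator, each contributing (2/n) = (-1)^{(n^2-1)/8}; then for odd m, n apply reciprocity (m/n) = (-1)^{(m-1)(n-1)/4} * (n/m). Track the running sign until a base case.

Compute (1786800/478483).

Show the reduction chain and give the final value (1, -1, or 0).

(1786800/478483): 1786800 mod 478483 = 351351, so (1786800/478483) = (351351/478483)
flip (351351/478483) -> (478483/351351): both odd, 351351 mod 4 = 3, 478483 mod 4 = 3, so the flip contributes -1; sign now -1
(478483/351351): 478483 mod 351351 = 127132, so (478483/351351) = (127132/351351)
factor out 2^2: 127132 = 2^2·31783; with 351351 mod 8 = 7, (2/351351) = +1; sign now -1; continue with (31783/351351)
flip (31783/351351) -> (351351/31783): both odd, 31783 mod 4 = 3, 351351 mod 4 = 3, so the flip contributes -1; sign now +1
(351351/31783): 351351 mod 31783 = 1738, so (351351/31783) = (1738/31783)
factor out 2^1: 1738 = 2^1·869; with 31783 mod 8 = 7, (2/31783) = +1; sign now +1; continue with (869/31783)
flip (869/31783) -> (31783/869): both odd, 869 mod 4 = 1, 31783 mod 4 = 3, so the flip contributes +1; sign now +1
(31783/869): 31783 mod 869 = 499, so (31783/869) = (499/869)
flip (499/869) -> (869/499): both odd, 499 mod 4 = 3, 869 mod 4 = 1, so the flip contributes +1; sign now +1
(869/499): 869 mod 499 = 370, so (869/499) = (370/499)
factor out 2^1: 370 = 2^1·185; with 499 mod 8 = 3, (2/499) = -1; sign now -1; continue with (185/499)
flip (185/499) -> (499/185): both odd, 185 mod 4 = 1, 499 mod 4 = 3, so the flip contributes +1; sign now -1
(499/185): 499 mod 185 = 129, so (499/185) = (129/185)
flip (129/185) -> (185/129): both odd, 129 mod 4 = 1, 185 mod 4 = 1, so the flip contributes +1; sign now -1
(185/129): 185 mod 129 = 56, so (185/129) = (56/129)
factor out 2^3: 56 = 2^3·7; with 129 mod 8 = 1, (2/129) = +1; sign now -1; continue with (7/129)
flip (7/129) -> (129/7): both odd, 7 mod 4 = 3, 129 mod 4 = 1, so the flip contributes +1; sign now -1
(129/7): 129 mod 7 = 3, so (129/7) = (3/7)
flip (3/7) -> (7/3): both odd, 3 mod 4 = 3, 7 mod 4 = 3, so the flip contributes -1; sign now +1
(7/3): 7 mod 3 = 1, so (7/3) = (1/3)
reached (1/3) = 1, so the symbol is +1

1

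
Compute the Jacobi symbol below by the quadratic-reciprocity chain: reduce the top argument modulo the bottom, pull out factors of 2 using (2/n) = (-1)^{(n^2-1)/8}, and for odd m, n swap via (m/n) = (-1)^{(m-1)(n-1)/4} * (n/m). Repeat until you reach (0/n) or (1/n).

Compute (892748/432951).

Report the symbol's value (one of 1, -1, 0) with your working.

-1

(892748/432951): 892748 mod 432951 = 26846, so (892748/432951) = (26846/432951)
factor out 2^1: 26846 = 2^1·13423; with 432951 mod 8 = 7, (2/432951) = +1; sign now +1; continue with (13423/432951)
flip (13423/432951) -> (432951/13423): both odd, 13423 mod 4 = 3, 432951 mod 4 = 3, so the flip contributes -1; sign now -1
(432951/13423): 432951 mod 13423 = 3415, so (432951/13423) = (3415/13423)
flip (3415/13423) -> (13423/3415): both odd, 3415 mod 4 = 3, 13423 mod 4 = 3, so the flip contributes -1; sign now +1
(13423/3415): 13423 mod 3415 = 3178, so (13423/3415) = (3178/3415)
factor out 2^1: 3178 = 2^1·1589; with 3415 mod 8 = 7, (2/3415) = +1; sign now +1; continue with (1589/3415)
flip (1589/3415) -> (3415/1589): both odd, 1589 mod 4 = 1, 3415 mod 4 = 3, so the flip contributes +1; sign now +1
(3415/1589): 3415 mod 1589 = 237, so (3415/1589) = (237/1589)
flip (237/1589) -> (1589/237): both odd, 237 mod 4 = 1, 1589 mod 4 = 1, so the flip contributes +1; sign now +1
(1589/237): 1589 mod 237 = 167, so (1589/237) = (167/237)
flip (167/237) -> (237/167): both odd, 167 mod 4 = 3, 237 mod 4 = 1, so the flip contributes +1; sign now +1
(237/167): 237 mod 167 = 70, so (237/167) = (70/167)
factor out 2^1: 70 = 2^1·35; with 167 mod 8 = 7, (2/167) = +1; sign now +1; continue with (35/167)
flip (35/167) -> (167/35): both odd, 35 mod 4 = 3, 167 mod 4 = 3, so the flip contributes -1; sign now -1
(167/35): 167 mod 35 = 27, so (167/35) = (27/35)
flip (27/35) -> (35/27): both odd, 27 mod 4 = 3, 35 mod 4 = 3, so the flip contributes -1; sign now +1
(35/27): 35 mod 27 = 8, so (35/27) = (8/27)
factor out 2^3: 8 = 2^3·1; with 27 mod 8 = 3, (2/27) = -1; sign now -1; continue with (1/27)
reached (1/27) = 1, so the symbol is -1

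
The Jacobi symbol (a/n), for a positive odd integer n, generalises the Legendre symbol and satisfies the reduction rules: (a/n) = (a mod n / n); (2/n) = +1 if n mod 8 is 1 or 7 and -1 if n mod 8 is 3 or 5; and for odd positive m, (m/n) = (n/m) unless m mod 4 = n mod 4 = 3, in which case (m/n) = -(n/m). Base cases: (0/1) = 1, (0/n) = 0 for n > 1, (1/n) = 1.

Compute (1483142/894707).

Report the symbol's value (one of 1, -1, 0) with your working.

1

(1483142/894707): 1483142 mod 894707 = 588435, so (1483142/894707) = (588435/894707)
flip (588435/894707) -> (894707/588435): both odd, 588435 mod 4 = 3, 894707 mod 4 = 3, so the flip contributes -1; sign now -1
(894707/588435): 894707 mod 588435 = 306272, so (894707/588435) = (306272/588435)
factor out 2^5: 306272 = 2^5·9571; with 588435 mod 8 = 3, (2/588435) = -1; sign now +1; continue with (9571/588435)
flip (9571/588435) -> (588435/9571): both odd, 9571 mod 4 = 3, 588435 mod 4 = 3, so the flip contributes -1; sign now -1
(588435/9571): 588435 mod 9571 = 4604, so (588435/9571) = (4604/9571)
factor out 2^2: 4604 = 2^2·1151; with 9571 mod 8 = 3, (2/9571) = -1; sign now -1; continue with (1151/9571)
flip (1151/9571) -> (9571/1151): both odd, 1151 mod 4 = 3, 9571 mod 4 = 3, so the flip contributes -1; sign now +1
(9571/1151): 9571 mod 1151 = 363, so (9571/1151) = (363/1151)
flip (363/1151) -> (1151/363): both odd, 363 mod 4 = 3, 1151 mod 4 = 3, so the flip contributes -1; sign now -1
(1151/363): 1151 mod 363 = 62, so (1151/363) = (62/363)
factor out 2^1: 62 = 2^1·31; with 363 mod 8 = 3, (2/363) = -1; sign now +1; continue with (31/363)
flip (31/363) -> (363/31): both odd, 31 mod 4 = 3, 363 mod 4 = 3, so the flip contributes -1; sign now -1
(363/31): 363 mod 31 = 22, so (363/31) = (22/31)
factor out 2^1: 22 = 2^1·11; with 31 mod 8 = 7, (2/31) = +1; sign now -1; continue with (11/31)
flip (11/31) -> (31/11): both odd, 11 mod 4 = 3, 31 mod 4 = 3, so the flip contributes -1; sign now +1
(31/11): 31 mod 11 = 9, so (31/11) = (9/11)
flip (9/11) -> (11/9): both odd, 9 mod 4 = 1, 11 mod 4 = 3, so the flip contributes +1; sign now +1
(11/9): 11 mod 9 = 2, so (11/9) = (2/9)
factor out 2^1: 2 = 2^1·1; with 9 mod 8 = 1, (2/9) = +1; sign now +1; continue with (1/9)
reached (1/9) = 1, so the symbol is +1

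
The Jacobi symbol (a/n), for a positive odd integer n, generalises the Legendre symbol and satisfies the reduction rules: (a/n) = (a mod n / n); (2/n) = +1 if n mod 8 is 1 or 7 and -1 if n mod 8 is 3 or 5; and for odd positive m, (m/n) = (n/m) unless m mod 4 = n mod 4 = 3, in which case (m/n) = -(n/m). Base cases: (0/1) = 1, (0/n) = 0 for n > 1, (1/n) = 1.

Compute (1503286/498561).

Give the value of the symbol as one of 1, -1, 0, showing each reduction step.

-1

(1503286/498561): 1503286 mod 498561 = 7603, so (1503286/498561) = (7603/498561)
flip (7603/498561) -> (498561/7603): both odd, 7603 mod 4 = 3, 498561 mod 4 = 1, so the flip contributes +1; sign now +1
(498561/7603): 498561 mod 7603 = 4366, so (498561/7603) = (4366/7603)
factor out 2^1: 4366 = 2^1·2183; with 7603 mod 8 = 3, (2/7603) = -1; sign now -1; continue with (2183/7603)
flip (2183/7603) -> (7603/2183): both odd, 2183 mod 4 = 3, 7603 mod 4 = 3, so the flip contributes -1; sign now +1
(7603/2183): 7603 mod 2183 = 1054, so (7603/2183) = (1054/2183)
factor out 2^1: 1054 = 2^1·527; with 2183 mod 8 = 7, (2/2183) = +1; sign now +1; continue with (527/2183)
flip (527/2183) -> (2183/527): both odd, 527 mod 4 = 3, 2183 mod 4 = 3, so the flip contributes -1; sign now -1
(2183/527): 2183 mod 527 = 75, so (2183/527) = (75/527)
flip (75/527) -> (527/75): both odd, 75 mod 4 = 3, 527 mod 4 = 3, so the flip contributes -1; sign now +1
(527/75): 527 mod 75 = 2, so (527/75) = (2/75)
factor out 2^1: 2 = 2^1·1; with 75 mod 8 = 3, (2/75) = -1; sign now -1; continue with (1/75)
reached (1/75) = 1, so the symbol is -1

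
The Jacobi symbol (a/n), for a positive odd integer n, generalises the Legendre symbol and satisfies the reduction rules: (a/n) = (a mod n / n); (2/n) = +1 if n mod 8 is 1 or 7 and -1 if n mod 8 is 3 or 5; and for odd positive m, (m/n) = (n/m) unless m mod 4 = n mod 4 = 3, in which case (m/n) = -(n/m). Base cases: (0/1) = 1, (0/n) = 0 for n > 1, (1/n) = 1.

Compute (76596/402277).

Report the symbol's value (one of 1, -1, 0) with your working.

-1

76596 = 2^2·19149; (2/402277) = -1 since 402277 mod 8 = 5, so (76596/402277) = (-1)^2·(19149/402277); sign now +1
reciprocity: (19149/402277) = +1·(402277/19149) since 19149 mod 4 = 1, 402277 mod 4 = 1; sign now +1
(402277/19149) = (148/19149)   [reduce mod 19149]
148 = 2^2·37; (2/19149) = -1 since 19149 mod 8 = 5, so (148/19149) = (-1)^2·(37/19149); sign now +1
reciprocity: (37/19149) = +1·(19149/37) since 37 mod 4 = 1, 19149 mod 4 = 1; sign now +1
(19149/37) = (20/37)   [reduce mod 37]
20 = 2^2·5; (2/37) = -1 since 37 mod 8 = 5, so (20/37) = (-1)^2·(5/37); sign now +1
reciprocity: (5/37) = +1·(37/5) since 5 mod 4 = 1, 37 mod 4 = 1; sign now +1
(37/5) = (2/5)   [reduce mod 5]
2 = 2^1·1; (2/5) = -1 since 5 mod 8 = 5, so (2/5) = (-1)^1·(1/5); sign now -1
(1/5) = 1; final value = sign = -1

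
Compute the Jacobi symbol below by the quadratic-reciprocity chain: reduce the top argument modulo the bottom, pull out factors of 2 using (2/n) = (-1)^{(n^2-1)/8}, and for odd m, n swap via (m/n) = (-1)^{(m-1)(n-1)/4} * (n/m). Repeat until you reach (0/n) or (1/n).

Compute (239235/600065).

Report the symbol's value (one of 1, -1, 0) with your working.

flip (239235/600065) -> (600065/239235): both odd, 239235 mod 4 = 3, 600065 mod 4 = 1, so the flip contributes +1; sign now +1
(600065/239235): 600065 mod 239235 = 121595, so (600065/239235) = (121595/239235)
flip (121595/239235) -> (239235/121595): both odd, 121595 mod 4 = 3, 239235 mod 4 = 3, so the flip contributes -1; sign now -1
(239235/121595): 239235 mod 121595 = 117640, so (239235/121595) = (117640/121595)
factor out 2^3: 117640 = 2^3·14705; with 121595 mod 8 = 3, (2/121595) = -1; sign now +1; continue with (14705/121595)
flip (14705/121595) -> (121595/14705): both odd, 14705 mod 4 = 1, 121595 mod 4 = 3, so the flip contributes +1; sign now +1
(121595/14705): 121595 mod 14705 = 3955, so (121595/14705) = (3955/14705)
flip (3955/14705) -> (14705/3955): both odd, 3955 mod 4 = 3, 14705 mod 4 = 1, so the flip contributes +1; sign now +1
(14705/3955): 14705 mod 3955 = 2840, so (14705/3955) = (2840/3955)
factor out 2^3: 2840 = 2^3·355; with 3955 mod 8 = 3, (2/3955) = -1; sign now -1; continue with (355/3955)
flip (355/3955) -> (3955/355): both odd, 355 mod 4 = 3, 3955 mod 4 = 3, so the flip contributes -1; sign now +1
(3955/355): 3955 mod 355 = 50, so (3955/355) = (50/355)
factor out 2^1: 50 = 2^1·25; with 355 mod 8 = 3, (2/355) = -1; sign now -1; continue with (25/355)
flip (25/355) -> (355/25): both odd, 25 mod 4 = 1, 355 mod 4 = 3, so the flip contributes +1; sign now -1
(355/25): 355 mod 25 = 5, so (355/25) = (5/25)
flip (5/25) -> (25/5): both odd, 5 mod 4 = 1, 25 mod 4 = 1, so the flip contributes +1; sign now -1
(25/5): 25 mod 5 = 0, so (25/5) = (0/5)
reached (0/5); gcd(a, n) > 1, so (0/5) = 0 and the symbol is 0

0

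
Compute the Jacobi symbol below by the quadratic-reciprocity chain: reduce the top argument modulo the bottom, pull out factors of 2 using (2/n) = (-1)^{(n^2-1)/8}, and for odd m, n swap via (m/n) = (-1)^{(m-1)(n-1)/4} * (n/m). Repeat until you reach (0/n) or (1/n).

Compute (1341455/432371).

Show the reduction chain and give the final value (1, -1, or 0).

(1341455/432371) = (44342/432371)   [reduce mod 432371]
44342 = 2^1·22171; (2/432371) = -1 since 432371 mod 8 = 3, so (44342/432371) = (-1)^1·(22171/432371); sign now -1
reciprocity: (22171/432371) = -1·(432371/22171) since 22171 mod 4 = 3, 432371 mod 4 = 3; sign now +1
(432371/22171) = (11122/22171)   [reduce mod 22171]
11122 = 2^1·5561; (2/22171) = -1 since 22171 mod 8 = 3, so (11122/22171) = (-1)^1·(5561/22171); sign now -1
reciprocity: (5561/22171) = +1·(22171/5561) since 5561 mod 4 = 1, 22171 mod 4 = 3; sign now -1
(22171/5561) = (5488/5561)   [reduce mod 5561]
5488 = 2^4·343; (2/5561) = +1 since 5561 mod 8 = 1, so (5488/5561) = (+1)^4·(343/5561); sign now -1
reciprocity: (343/5561) = +1·(5561/343) since 343 mod 4 = 3, 5561 mod 4 = 1; sign now -1
(5561/343) = (73/343)   [reduce mod 343]
reciprocity: (73/343) = +1·(343/73) since 73 mod 4 = 1, 343 mod 4 = 3; sign now -1
(343/73) = (51/73)   [reduce mod 73]
reciprocity: (51/73) = +1·(73/51) since 51 mod 4 = 3, 73 mod 4 = 1; sign now -1
(73/51) = (22/51)   [reduce mod 51]
22 = 2^1·11; (2/51) = -1 since 51 mod 8 = 3, so (22/51) = (-1)^1·(11/51); sign now +1
reciprocity: (11/51) = -1·(51/11) since 11 mod 4 = 3, 51 mod 4 = 3; sign now -1
(51/11) = (7/11)   [reduce mod 11]
reciprocity: (7/11) = -1·(11/7) since 7 mod 4 = 3, 11 mod 4 = 3; sign now +1
(11/7) = (4/7)   [reduce mod 7]
4 = 2^2·1; (2/7) = +1 since 7 mod 8 = 7, so (4/7) = (+1)^2·(1/7); sign now +1
(1/7) = 1; final value = sign = +1

1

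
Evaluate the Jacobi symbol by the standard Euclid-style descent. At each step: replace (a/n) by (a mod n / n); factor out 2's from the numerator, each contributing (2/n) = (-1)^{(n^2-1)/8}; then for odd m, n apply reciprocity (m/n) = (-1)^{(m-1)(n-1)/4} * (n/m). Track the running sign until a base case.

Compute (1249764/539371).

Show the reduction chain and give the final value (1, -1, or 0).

-1

(1249764/539371): 1249764 mod 539371 = 171022, so (1249764/539371) = (171022/539371)
factor out 2^1: 171022 = 2^1·85511; with 539371 mod 8 = 3, (2/539371) = -1; sign now -1; continue with (85511/539371)
flip (85511/539371) -> (539371/85511): both odd, 85511 mod 4 = 3, 539371 mod 4 = 3, so the flip contributes -1; sign now +1
(539371/85511): 539371 mod 85511 = 26305, so (539371/85511) = (26305/85511)
flip (26305/85511) -> (85511/26305): both odd, 26305 mod 4 = 1, 85511 mod 4 = 3, so the flip contributes +1; sign now +1
(85511/26305): 85511 mod 26305 = 6596, so (85511/26305) = (6596/26305)
factor out 2^2: 6596 = 2^2·1649; with 26305 mod 8 = 1, (2/26305) = +1; sign now +1; continue with (1649/26305)
flip (1649/26305) -> (26305/1649): both odd, 1649 mod 4 = 1, 26305 mod 4 = 1, so the flip contributes +1; sign now +1
(26305/1649): 26305 mod 1649 = 1570, so (26305/1649) = (1570/1649)
factor out 2^1: 1570 = 2^1·785; with 1649 mod 8 = 1, (2/1649) = +1; sign now +1; continue with (785/1649)
flip (785/1649) -> (1649/785): both odd, 785 mod 4 = 1, 1649 mod 4 = 1, so the flip contributes +1; sign now +1
(1649/785): 1649 mod 785 = 79, so (1649/785) = (79/785)
flip (79/785) -> (785/79): both odd, 79 mod 4 = 3, 785 mod 4 = 1, so the flip contributes +1; sign now +1
(785/79): 785 mod 79 = 74, so (785/79) = (74/79)
factor out 2^1: 74 = 2^1·37; with 79 mod 8 = 7, (2/79) = +1; sign now +1; continue with (37/79)
flip (37/79) -> (79/37): both odd, 37 mod 4 = 1, 79 mod 4 = 3, so the flip contributes +1; sign now +1
(79/37): 79 mod 37 = 5, so (79/37) = (5/37)
flip (5/37) -> (37/5): both odd, 5 mod 4 = 1, 37 mod 4 = 1, so the flip contributes +1; sign now +1
(37/5): 37 mod 5 = 2, so (37/5) = (2/5)
factor out 2^1: 2 = 2^1·1; with 5 mod 8 = 5, (2/5) = -1; sign now -1; continue with (1/5)
reached (1/5) = 1, so the symbol is -1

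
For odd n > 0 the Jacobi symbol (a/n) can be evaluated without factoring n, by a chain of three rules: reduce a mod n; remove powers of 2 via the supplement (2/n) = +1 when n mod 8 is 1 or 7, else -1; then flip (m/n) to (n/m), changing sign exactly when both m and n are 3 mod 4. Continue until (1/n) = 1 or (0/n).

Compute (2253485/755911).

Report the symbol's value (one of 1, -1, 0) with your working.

(2253485/755911) = (741663/755911)   [reduce mod 755911]
reciprocity: (741663/755911) = -1·(755911/741663) since 741663 mod 4 = 3, 755911 mod 4 = 3; sign now -1
(755911/741663) = (14248/741663)   [reduce mod 741663]
14248 = 2^3·1781; (2/741663) = +1 since 741663 mod 8 = 7, so (14248/741663) = (+1)^3·(1781/741663); sign now -1
reciprocity: (1781/741663) = +1·(741663/1781) since 1781 mod 4 = 1, 741663 mod 4 = 3; sign now -1
(741663/1781) = (767/1781)   [reduce mod 1781]
reciprocity: (767/1781) = +1·(1781/767) since 767 mod 4 = 3, 1781 mod 4 = 1; sign now -1
(1781/767) = (247/767)   [reduce mod 767]
reciprocity: (247/767) = -1·(767/247) since 247 mod 4 = 3, 767 mod 4 = 3; sign now +1
(767/247) = (26/247)   [reduce mod 247]
26 = 2^1·13; (2/247) = +1 since 247 mod 8 = 7, so (26/247) = (+1)^1·(13/247); sign now +1
reciprocity: (13/247) = +1·(247/13) since 13 mod 4 = 1, 247 mod 4 = 3; sign now +1
(247/13) = (0/13)   [reduce mod 13]
(0/13) = 0   [gcd(a, n) > 1]; final value = 0

0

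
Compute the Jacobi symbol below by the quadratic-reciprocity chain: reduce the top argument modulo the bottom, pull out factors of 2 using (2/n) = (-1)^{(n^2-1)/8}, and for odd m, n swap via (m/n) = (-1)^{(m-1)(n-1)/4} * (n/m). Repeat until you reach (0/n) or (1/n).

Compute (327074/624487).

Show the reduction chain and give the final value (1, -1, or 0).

-1

factor out 2^1: 327074 = 2^1·163537; with 624487 mod 8 = 7, (2/624487) = +1; sign now +1; continue with (163537/624487)
flip (163537/624487) -> (624487/163537): both odd, 163537 mod 4 = 1, 624487 mod 4 = 3, so the flip contributes +1; sign now +1
(624487/163537): 624487 mod 163537 = 133876, so (624487/163537) = (133876/163537)
factor out 2^2: 133876 = 2^2·33469; with 163537 mod 8 = 1, (2/163537) = +1; sign now +1; continue with (33469/163537)
flip (33469/163537) -> (163537/33469): both odd, 33469 mod 4 = 1, 163537 mod 4 = 1, so the flip contributes +1; sign now +1
(163537/33469): 163537 mod 33469 = 29661, so (163537/33469) = (29661/33469)
flip (29661/33469) -> (33469/29661): both odd, 29661 mod 4 = 1, 33469 mod 4 = 1, so the flip contributes +1; sign now +1
(33469/29661): 33469 mod 29661 = 3808, so (33469/29661) = (3808/29661)
factor out 2^5: 3808 = 2^5·119; with 29661 mod 8 = 5, (2/29661) = -1; sign now -1; continue with (119/29661)
flip (119/29661) -> (29661/119): both odd, 119 mod 4 = 3, 29661 mod 4 = 1, so the flip contributes +1; sign now -1
(29661/119): 29661 mod 119 = 30, so (29661/119) = (30/119)
factor out 2^1: 30 = 2^1·15; with 119 mod 8 = 7, (2/119) = +1; sign now -1; continue with (15/119)
flip (15/119) -> (119/15): both odd, 15 mod 4 = 3, 119 mod 4 = 3, so the flip contributes -1; sign now +1
(119/15): 119 mod 15 = 14, so (119/15) = (14/15)
factor out 2^1: 14 = 2^1·7; with 15 mod 8 = 7, (2/15) = +1; sign now +1; continue with (7/15)
flip (7/15) -> (15/7): both odd, 7 mod 4 = 3, 15 mod 4 = 3, so the flip contributes -1; sign now -1
(15/7): 15 mod 7 = 1, so (15/7) = (1/7)
reached (1/7) = 1, so the symbol is -1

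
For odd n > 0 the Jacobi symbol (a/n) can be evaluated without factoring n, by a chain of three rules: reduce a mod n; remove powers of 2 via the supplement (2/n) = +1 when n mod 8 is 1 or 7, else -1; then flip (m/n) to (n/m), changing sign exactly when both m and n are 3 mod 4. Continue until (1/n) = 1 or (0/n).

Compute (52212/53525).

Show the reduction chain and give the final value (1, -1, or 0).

1

52212 = 2^2·13053; (2/53525) = -1 since 53525 mod 8 = 5, so (52212/53525) = (-1)^2·(13053/53525); sign now +1
reciprocity: (13053/53525) = +1·(53525/13053) since 13053 mod 4 = 1, 53525 mod 4 = 1; sign now +1
(53525/13053) = (1313/13053)   [reduce mod 13053]
reciprocity: (1313/13053) = +1·(13053/1313) since 1313 mod 4 = 1, 13053 mod 4 = 1; sign now +1
(13053/1313) = (1236/1313)   [reduce mod 1313]
1236 = 2^2·309; (2/1313) = +1 since 1313 mod 8 = 1, so (1236/1313) = (+1)^2·(309/1313); sign now +1
reciprocity: (309/1313) = +1·(1313/309) since 309 mod 4 = 1, 1313 mod 4 = 1; sign now +1
(1313/309) = (77/309)   [reduce mod 309]
reciprocity: (77/309) = +1·(309/77) since 77 mod 4 = 1, 309 mod 4 = 1; sign now +1
(309/77) = (1/77)   [reduce mod 77]
(1/77) = 1; final value = sign = +1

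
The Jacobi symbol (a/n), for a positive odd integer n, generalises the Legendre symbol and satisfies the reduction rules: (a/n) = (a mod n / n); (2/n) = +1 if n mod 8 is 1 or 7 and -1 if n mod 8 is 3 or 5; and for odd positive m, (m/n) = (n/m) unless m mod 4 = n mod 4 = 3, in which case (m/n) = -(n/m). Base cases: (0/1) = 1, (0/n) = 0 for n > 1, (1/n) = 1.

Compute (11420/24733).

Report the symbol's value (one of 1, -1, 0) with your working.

-1

11420 = 2^2·2855; (2/24733) = -1 since 24733 mod 8 = 5, so (11420/24733) = (-1)^2·(2855/24733); sign now +1
reciprocity: (2855/24733) = +1·(24733/2855) since 2855 mod 4 = 3, 24733 mod 4 = 1; sign now +1
(24733/2855) = (1893/2855)   [reduce mod 2855]
reciprocity: (1893/2855) = +1·(2855/1893) since 1893 mod 4 = 1, 2855 mod 4 = 3; sign now +1
(2855/1893) = (962/1893)   [reduce mod 1893]
962 = 2^1·481; (2/1893) = -1 since 1893 mod 8 = 5, so (962/1893) = (-1)^1·(481/1893); sign now -1
reciprocity: (481/1893) = +1·(1893/481) since 481 mod 4 = 1, 1893 mod 4 = 1; sign now -1
(1893/481) = (450/481)   [reduce mod 481]
450 = 2^1·225; (2/481) = +1 since 481 mod 8 = 1, so (450/481) = (+1)^1·(225/481); sign now -1
reciprocity: (225/481) = +1·(481/225) since 225 mod 4 = 1, 481 mod 4 = 1; sign now -1
(481/225) = (31/225)   [reduce mod 225]
reciprocity: (31/225) = +1·(225/31) since 31 mod 4 = 3, 225 mod 4 = 1; sign now -1
(225/31) = (8/31)   [reduce mod 31]
8 = 2^3·1; (2/31) = +1 since 31 mod 8 = 7, so (8/31) = (+1)^3·(1/31); sign now -1
(1/31) = 1; final value = sign = -1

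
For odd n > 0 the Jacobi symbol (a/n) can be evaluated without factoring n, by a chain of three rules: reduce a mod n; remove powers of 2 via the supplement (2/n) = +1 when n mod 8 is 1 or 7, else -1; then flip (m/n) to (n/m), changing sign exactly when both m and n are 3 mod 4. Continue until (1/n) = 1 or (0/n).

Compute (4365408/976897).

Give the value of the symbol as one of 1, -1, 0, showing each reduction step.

1

(4365408/976897) = (457820/976897)   [reduce mod 976897]
457820 = 2^2·114455; (2/976897) = +1 since 976897 mod 8 = 1, so (457820/976897) = (+1)^2·(114455/976897); sign now +1
reciprocity: (114455/976897) = +1·(976897/114455) since 114455 mod 4 = 3, 976897 mod 4 = 1; sign now +1
(976897/114455) = (61257/114455)   [reduce mod 114455]
reciprocity: (61257/114455) = +1·(114455/61257) since 61257 mod 4 = 1, 114455 mod 4 = 3; sign now +1
(114455/61257) = (53198/61257)   [reduce mod 61257]
53198 = 2^1·26599; (2/61257) = +1 since 61257 mod 8 = 1, so (53198/61257) = (+1)^1·(26599/61257); sign now +1
reciprocity: (26599/61257) = +1·(61257/26599) since 26599 mod 4 = 3, 61257 mod 4 = 1; sign now +1
(61257/26599) = (8059/26599)   [reduce mod 26599]
reciprocity: (8059/26599) = -1·(26599/8059) since 8059 mod 4 = 3, 26599 mod 4 = 3; sign now -1
(26599/8059) = (2422/8059)   [reduce mod 8059]
2422 = 2^1·1211; (2/8059) = -1 since 8059 mod 8 = 3, so (2422/8059) = (-1)^1·(1211/8059); sign now +1
reciprocity: (1211/8059) = -1·(8059/1211) since 1211 mod 4 = 3, 8059 mod 4 = 3; sign now -1
(8059/1211) = (793/1211)   [reduce mod 1211]
reciprocity: (793/1211) = +1·(1211/793) since 793 mod 4 = 1, 1211 mod 4 = 3; sign now -1
(1211/793) = (418/793)   [reduce mod 793]
418 = 2^1·209; (2/793) = +1 since 793 mod 8 = 1, so (418/793) = (+1)^1·(209/793); sign now -1
reciprocity: (209/793) = +1·(793/209) since 209 mod 4 = 1, 793 mod 4 = 1; sign now -1
(793/209) = (166/209)   [reduce mod 209]
166 = 2^1·83; (2/209) = +1 since 209 mod 8 = 1, so (166/209) = (+1)^1·(83/209); sign now -1
reciprocity: (83/209) = +1·(209/83) since 83 mod 4 = 3, 209 mod 4 = 1; sign now -1
(209/83) = (43/83)   [reduce mod 83]
reciprocity: (43/83) = -1·(83/43) since 43 mod 4 = 3, 83 mod 4 = 3; sign now +1
(83/43) = (40/43)   [reduce mod 43]
40 = 2^3·5; (2/43) = -1 since 43 mod 8 = 3, so (40/43) = (-1)^3·(5/43); sign now -1
reciprocity: (5/43) = +1·(43/5) since 5 mod 4 = 1, 43 mod 4 = 3; sign now -1
(43/5) = (3/5)   [reduce mod 5]
reciprocity: (3/5) = +1·(5/3) since 3 mod 4 = 3, 5 mod 4 = 1; sign now -1
(5/3) = (2/3)   [reduce mod 3]
2 = 2^1·1; (2/3) = -1 since 3 mod 8 = 3, so (2/3) = (-1)^1·(1/3); sign now +1
(1/3) = 1; final value = sign = +1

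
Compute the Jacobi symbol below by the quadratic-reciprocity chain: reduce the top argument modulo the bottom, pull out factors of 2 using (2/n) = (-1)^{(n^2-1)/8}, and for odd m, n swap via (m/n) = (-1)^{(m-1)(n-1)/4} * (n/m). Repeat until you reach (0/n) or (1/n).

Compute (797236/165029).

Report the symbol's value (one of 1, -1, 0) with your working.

(797236/165029): 797236 mod 165029 = 137120, so (797236/165029) = (137120/165029)
factor out 2^5: 137120 = 2^5·4285; with 165029 mod 8 = 5, (2/165029) = -1; sign now -1; continue with (4285/165029)
flip (4285/165029) -> (165029/4285): both odd, 4285 mod 4 = 1, 165029 mod 4 = 1, so the flip contributes +1; sign now -1
(165029/4285): 165029 mod 4285 = 2199, so (165029/4285) = (2199/4285)
flip (2199/4285) -> (4285/2199): both odd, 2199 mod 4 = 3, 4285 mod 4 = 1, so the flip contributes +1; sign now -1
(4285/2199): 4285 mod 2199 = 2086, so (4285/2199) = (2086/2199)
factor out 2^1: 2086 = 2^1·1043; with 2199 mod 8 = 7, (2/2199) = +1; sign now -1; continue with (1043/2199)
flip (1043/2199) -> (2199/1043): both odd, 1043 mod 4 = 3, 2199 mod 4 = 3, so the flip contributes -1; sign now +1
(2199/1043): 2199 mod 1043 = 113, so (2199/1043) = (113/1043)
flip (113/1043) -> (1043/113): both odd, 113 mod 4 = 1, 1043 mod 4 = 3, so the flip contributes +1; sign now +1
(1043/113): 1043 mod 113 = 26, so (1043/113) = (26/113)
factor out 2^1: 26 = 2^1·13; with 113 mod 8 = 1, (2/113) = +1; sign now +1; continue with (13/113)
flip (13/113) -> (113/13): both odd, 13 mod 4 = 1, 113 mod 4 = 1, so the flip contributes +1; sign now +1
(113/13): 113 mod 13 = 9, so (113/13) = (9/13)
flip (9/13) -> (13/9): both odd, 9 mod 4 = 1, 13 mod 4 = 1, so the flip contributes +1; sign now +1
(13/9): 13 mod 9 = 4, so (13/9) = (4/9)
factor out 2^2: 4 = 2^2·1; with 9 mod 8 = 1, (2/9) = +1; sign now +1; continue with (1/9)
reached (1/9) = 1, so the symbol is +1

1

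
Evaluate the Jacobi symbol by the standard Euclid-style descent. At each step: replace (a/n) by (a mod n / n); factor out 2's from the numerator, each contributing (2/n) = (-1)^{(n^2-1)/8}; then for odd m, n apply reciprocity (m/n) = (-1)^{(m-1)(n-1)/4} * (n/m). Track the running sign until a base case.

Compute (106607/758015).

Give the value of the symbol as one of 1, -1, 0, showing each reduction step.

flip (106607/758015) -> (758015/106607): both odd, 106607 mod 4 = 3, 758015 mod 4 = 3, so the flip contributes -1; sign now -1
(758015/106607): 758015 mod 106607 = 11766, so (758015/106607) = (11766/106607)
factor out 2^1: 11766 = 2^1·5883; with 106607 mod 8 = 7, (2/106607) = +1; sign now -1; continue with (5883/106607)
flip (5883/106607) -> (106607/5883): both odd, 5883 mod 4 = 3, 106607 mod 4 = 3, so the flip contributes -1; sign now +1
(106607/5883): 106607 mod 5883 = 713, so (106607/5883) = (713/5883)
flip (713/5883) -> (5883/713): both odd, 713 mod 4 = 1, 5883 mod 4 = 3, so the flip contributes +1; sign now +1
(5883/713): 5883 mod 713 = 179, so (5883/713) = (179/713)
flip (179/713) -> (713/179): both odd, 179 mod 4 = 3, 713 mod 4 = 1, so the flip contributes +1; sign now +1
(713/179): 713 mod 179 = 176, so (713/179) = (176/179)
factor out 2^4: 176 = 2^4·11; with 179 mod 8 = 3, (2/179) = -1; sign now +1; continue with (11/179)
flip (11/179) -> (179/11): both odd, 11 mod 4 = 3, 179 mod 4 = 3, so the flip contributes -1; sign now -1
(179/11): 179 mod 11 = 3, so (179/11) = (3/11)
flip (3/11) -> (11/3): both odd, 3 mod 4 = 3, 11 mod 4 = 3, so the flip contributes -1; sign now +1
(11/3): 11 mod 3 = 2, so (11/3) = (2/3)
factor out 2^1: 2 = 2^1·1; with 3 mod 8 = 3, (2/3) = -1; sign now -1; continue with (1/3)
reached (1/3) = 1, so the symbol is -1

-1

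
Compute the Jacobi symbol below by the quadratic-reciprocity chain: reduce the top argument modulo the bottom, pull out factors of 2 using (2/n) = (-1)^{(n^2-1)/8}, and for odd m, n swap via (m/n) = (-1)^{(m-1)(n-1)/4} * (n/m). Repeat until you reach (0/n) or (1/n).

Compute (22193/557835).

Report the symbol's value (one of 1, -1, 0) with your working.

-1

reciprocity: (22193/557835) = +1·(557835/22193) since 22193 mod 4 = 1, 557835 mod 4 = 3; sign now +1
(557835/22193) = (3010/22193)   [reduce mod 22193]
3010 = 2^1·1505; (2/22193) = +1 since 22193 mod 8 = 1, so (3010/22193) = (+1)^1·(1505/22193); sign now +1
reciprocity: (1505/22193) = +1·(22193/1505) since 1505 mod 4 = 1, 22193 mod 4 = 1; sign now +1
(22193/1505) = (1123/1505)   [reduce mod 1505]
reciprocity: (1123/1505) = +1·(1505/1123) since 1123 mod 4 = 3, 1505 mod 4 = 1; sign now +1
(1505/1123) = (382/1123)   [reduce mod 1123]
382 = 2^1·191; (2/1123) = -1 since 1123 mod 8 = 3, so (382/1123) = (-1)^1·(191/1123); sign now -1
reciprocity: (191/1123) = -1·(1123/191) since 191 mod 4 = 3, 1123 mod 4 = 3; sign now +1
(1123/191) = (168/191)   [reduce mod 191]
168 = 2^3·21; (2/191) = +1 since 191 mod 8 = 7, so (168/191) = (+1)^3·(21/191); sign now +1
reciprocity: (21/191) = +1·(191/21) since 21 mod 4 = 1, 191 mod 4 = 3; sign now +1
(191/21) = (2/21)   [reduce mod 21]
2 = 2^1·1; (2/21) = -1 since 21 mod 8 = 5, so (2/21) = (-1)^1·(1/21); sign now -1
(1/21) = 1; final value = sign = -1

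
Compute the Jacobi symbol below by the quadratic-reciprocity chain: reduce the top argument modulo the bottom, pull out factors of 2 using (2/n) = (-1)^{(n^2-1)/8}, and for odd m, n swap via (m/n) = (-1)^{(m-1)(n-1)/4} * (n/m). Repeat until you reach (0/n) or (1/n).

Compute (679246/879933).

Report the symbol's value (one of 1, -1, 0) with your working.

-1

679246 = 2^1·339623; (2/879933) = -1 since 879933 mod 8 = 5, so (679246/879933) = (-1)^1·(339623/879933); sign now -1
reciprocity: (339623/879933) = +1·(879933/339623) since 339623 mod 4 = 3, 879933 mod 4 = 1; sign now -1
(879933/339623) = (200687/339623)   [reduce mod 339623]
reciprocity: (200687/339623) = -1·(339623/200687) since 200687 mod 4 = 3, 339623 mod 4 = 3; sign now +1
(339623/200687) = (138936/200687)   [reduce mod 200687]
138936 = 2^3·17367; (2/200687) = +1 since 200687 mod 8 = 7, so (138936/200687) = (+1)^3·(17367/200687); sign now +1
reciprocity: (17367/200687) = -1·(200687/17367) since 17367 mod 4 = 3, 200687 mod 4 = 3; sign now -1
(200687/17367) = (9650/17367)   [reduce mod 17367]
9650 = 2^1·4825; (2/17367) = +1 since 17367 mod 8 = 7, so (9650/17367) = (+1)^1·(4825/17367); sign now -1
reciprocity: (4825/17367) = +1·(17367/4825) since 4825 mod 4 = 1, 17367 mod 4 = 3; sign now -1
(17367/4825) = (2892/4825)   [reduce mod 4825]
2892 = 2^2·723; (2/4825) = +1 since 4825 mod 8 = 1, so (2892/4825) = (+1)^2·(723/4825); sign now -1
reciprocity: (723/4825) = +1·(4825/723) since 723 mod 4 = 3, 4825 mod 4 = 1; sign now -1
(4825/723) = (487/723)   [reduce mod 723]
reciprocity: (487/723) = -1·(723/487) since 487 mod 4 = 3, 723 mod 4 = 3; sign now +1
(723/487) = (236/487)   [reduce mod 487]
236 = 2^2·59; (2/487) = +1 since 487 mod 8 = 7, so (236/487) = (+1)^2·(59/487); sign now +1
reciprocity: (59/487) = -1·(487/59) since 59 mod 4 = 3, 487 mod 4 = 3; sign now -1
(487/59) = (15/59)   [reduce mod 59]
reciprocity: (15/59) = -1·(59/15) since 15 mod 4 = 3, 59 mod 4 = 3; sign now +1
(59/15) = (14/15)   [reduce mod 15]
14 = 2^1·7; (2/15) = +1 since 15 mod 8 = 7, so (14/15) = (+1)^1·(7/15); sign now +1
reciprocity: (7/15) = -1·(15/7) since 7 mod 4 = 3, 15 mod 4 = 3; sign now -1
(15/7) = (1/7)   [reduce mod 7]
(1/7) = 1; final value = sign = -1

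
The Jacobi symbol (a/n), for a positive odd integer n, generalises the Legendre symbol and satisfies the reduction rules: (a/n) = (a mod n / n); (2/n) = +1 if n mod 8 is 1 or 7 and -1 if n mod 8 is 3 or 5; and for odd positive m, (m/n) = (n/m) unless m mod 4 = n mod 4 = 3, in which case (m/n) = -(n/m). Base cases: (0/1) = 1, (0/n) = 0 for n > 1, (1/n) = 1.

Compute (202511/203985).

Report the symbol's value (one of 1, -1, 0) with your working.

flip (202511/203985) -> (203985/202511): both odd, 202511 mod 4 = 3, 203985 mod 4 = 1, so the flip contributes +1; sign now +1
(203985/202511): 203985 mod 202511 = 1474, so (203985/202511) = (1474/202511)
factor out 2^1: 1474 = 2^1·737; with 202511 mod 8 = 7, (2/202511) = +1; sign now +1; continue with (737/202511)
flip (737/202511) -> (202511/737): both odd, 737 mod 4 = 1, 202511 mod 4 = 3, so the flip contributes +1; sign now +1
(202511/737): 202511 mod 737 = 573, so (202511/737) = (573/737)
flip (573/737) -> (737/573): both odd, 573 mod 4 = 1, 737 mod 4 = 1, so the flip contributes +1; sign now +1
(737/573): 737 mod 573 = 164, so (737/573) = (164/573)
factor out 2^2: 164 = 2^2·41; with 573 mod 8 = 5, (2/573) = -1; sign now +1; continue with (41/573)
flip (41/573) -> (573/41): both odd, 41 mod 4 = 1, 573 mod 4 = 1, so the flip contributes +1; sign now +1
(573/41): 573 mod 41 = 40, so (573/41) = (40/41)
factor out 2^3: 40 = 2^3·5; with 41 mod 8 = 1, (2/41) = +1; sign now +1; continue with (5/41)
flip (5/41) -> (41/5): both odd, 5 mod 4 = 1, 41 mod 4 = 1, so the flip contributes +1; sign now +1
(41/5): 41 mod 5 = 1, so (41/5) = (1/5)
reached (1/5) = 1, so the symbol is +1

1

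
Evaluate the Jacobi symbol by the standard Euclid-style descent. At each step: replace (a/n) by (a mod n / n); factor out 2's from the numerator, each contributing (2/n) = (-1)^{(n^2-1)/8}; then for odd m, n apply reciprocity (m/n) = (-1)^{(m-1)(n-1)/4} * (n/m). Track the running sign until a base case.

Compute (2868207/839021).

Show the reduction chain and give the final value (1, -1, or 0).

(2868207/839021): 2868207 mod 839021 = 351144, so (2868207/839021) = (351144/839021)
factor out 2^3: 351144 = 2^3·43893; with 839021 mod 8 = 5, (2/839021) = -1; sign now -1; continue with (43893/839021)
flip (43893/839021) -> (839021/43893): both odd, 43893 mod 4 = 1, 839021 mod 4 = 1, so the flip contributes +1; sign now -1
(839021/43893): 839021 mod 43893 = 5054, so (839021/43893) = (5054/43893)
factor out 2^1: 5054 = 2^1·2527; with 43893 mod 8 = 5, (2/43893) = -1; sign now +1; continue with (2527/43893)
flip (2527/43893) -> (43893/2527): both odd, 2527 mod 4 = 3, 43893 mod 4 = 1, so the flip contributes +1; sign now +1
(43893/2527): 43893 mod 2527 = 934, so (43893/2527) = (934/2527)
factor out 2^1: 934 = 2^1·467; with 2527 mod 8 = 7, (2/2527) = +1; sign now +1; continue with (467/2527)
flip (467/2527) -> (2527/467): both odd, 467 mod 4 = 3, 2527 mod 4 = 3, so the flip contributes -1; sign now -1
(2527/467): 2527 mod 467 = 192, so (2527/467) = (192/467)
factor out 2^6: 192 = 2^6·3; with 467 mod 8 = 3, (2/467) = -1; sign now -1; continue with (3/467)
flip (3/467) -> (467/3): both odd, 3 mod 4 = 3, 467 mod 4 = 3, so the flip contributes -1; sign now +1
(467/3): 467 mod 3 = 2, so (467/3) = (2/3)
factor out 2^1: 2 = 2^1·1; with 3 mod 8 = 3, (2/3) = -1; sign now -1; continue with (1/3)
reached (1/3) = 1, so the symbol is -1

-1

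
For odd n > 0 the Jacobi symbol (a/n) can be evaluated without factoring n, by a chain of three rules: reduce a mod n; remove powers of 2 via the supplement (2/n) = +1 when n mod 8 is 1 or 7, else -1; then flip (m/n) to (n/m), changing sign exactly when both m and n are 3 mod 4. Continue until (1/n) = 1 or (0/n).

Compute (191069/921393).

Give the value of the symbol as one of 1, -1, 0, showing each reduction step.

flip (191069/921393) -> (921393/191069): both odd, 191069 mod 4 = 1, 921393 mod 4 = 1, so the flip contributes +1; sign now +1
(921393/191069): 921393 mod 191069 = 157117, so (921393/191069) = (157117/191069)
flip (157117/191069) -> (191069/157117): both odd, 157117 mod 4 = 1, 191069 mod 4 = 1, so the flip contributes +1; sign now +1
(191069/157117): 191069 mod 157117 = 33952, so (191069/157117) = (33952/157117)
factor out 2^5: 33952 = 2^5·1061; with 157117 mod 8 = 5, (2/157117) = -1; sign now -1; continue with (1061/157117)
flip (1061/157117) -> (157117/1061): both odd, 1061 mod 4 = 1, 157117 mod 4 = 1, so the flip contributes +1; sign now -1
(157117/1061): 157117 mod 1061 = 89, so (157117/1061) = (89/1061)
flip (89/1061) -> (1061/89): both odd, 89 mod 4 = 1, 1061 mod 4 = 1, so the flip contributes +1; sign now -1
(1061/89): 1061 mod 89 = 82, so (1061/89) = (82/89)
factor out 2^1: 82 = 2^1·41; with 89 mod 8 = 1, (2/89) = +1; sign now -1; continue with (41/89)
flip (41/89) -> (89/41): both odd, 41 mod 4 = 1, 89 mod 4 = 1, so the flip contributes +1; sign now -1
(89/41): 89 mod 41 = 7, so (89/41) = (7/41)
flip (7/41) -> (41/7): both odd, 7 mod 4 = 3, 41 mod 4 = 1, so the flip contributes +1; sign now -1
(41/7): 41 mod 7 = 6, so (41/7) = (6/7)
factor out 2^1: 6 = 2^1·3; with 7 mod 8 = 7, (2/7) = +1; sign now -1; continue with (3/7)
flip (3/7) -> (7/3): both odd, 3 mod 4 = 3, 7 mod 4 = 3, so the flip contributes -1; sign now +1
(7/3): 7 mod 3 = 1, so (7/3) = (1/3)
reached (1/3) = 1, so the symbol is +1

1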